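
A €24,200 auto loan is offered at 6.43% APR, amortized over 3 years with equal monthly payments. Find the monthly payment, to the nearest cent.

At 6.43% the monthly rate is 0.0053583, so the payment is 24,200 × 0.0053583 / (1 − 1.0053583^−36) = €740.94.

€740.94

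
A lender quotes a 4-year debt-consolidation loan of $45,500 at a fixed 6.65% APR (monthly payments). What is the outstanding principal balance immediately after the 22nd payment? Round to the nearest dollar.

With monthly rate i = 6.65%/12 = 0.0055417, the balance after k of n payments is P · [(1+i)^n − (1+i)^k] / [(1+i)^n − 1].
(1+0.0055417)^48 = 1.30377730 and (1+0.0055417)^22 = 1.12927982, so the balance is 45,500 × (1.30377730 − 1.12927982) / (1.30377730 − 1) = $26,136.37.

$26,136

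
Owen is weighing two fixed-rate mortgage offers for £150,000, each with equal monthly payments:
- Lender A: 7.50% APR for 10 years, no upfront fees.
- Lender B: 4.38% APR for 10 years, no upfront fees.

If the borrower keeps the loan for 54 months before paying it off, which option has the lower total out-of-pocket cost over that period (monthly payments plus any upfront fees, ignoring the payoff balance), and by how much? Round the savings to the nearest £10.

Lender A: monthly rate = 7.5%/12 = 0.0062500; payment = 150,000 × 0.0062500 / (1 − (1+0.0062500)^−120) = £1,780.53.
Lender B: at 4.38% the monthly rate is 0.0036500, so the payment is 150,000 × 0.0036500 / (1 − 1.0036500^−120) = £1,545.91.
Over 54 months: Lender A costs 54 × £1,780.53 = £96,148.62; Lender B costs 54 × £1,545.91 = £83,479.14.
Lender B is cheaper by £96,148.62 − £83,479.14 = £12,669.48.

Lender B by £12,670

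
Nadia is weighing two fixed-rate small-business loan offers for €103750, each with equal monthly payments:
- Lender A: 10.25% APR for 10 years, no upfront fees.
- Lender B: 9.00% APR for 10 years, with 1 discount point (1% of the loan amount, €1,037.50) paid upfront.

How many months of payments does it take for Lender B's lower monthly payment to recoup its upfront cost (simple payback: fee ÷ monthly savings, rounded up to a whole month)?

Lender A: monthly rate = 10.25%/12 = 0.0085417; payment = 103,750 × 0.0085417 / (1 − (1+0.0085417)^−120) = €1,385.47.
Lender B: monthly rate = 9%/12 = 0.0075000; payment = 103,750 × 0.0075000 / (1 − (1+0.0075000)^−120) = €1,314.26.
Monthly savings = €1,385.47 − €1,314.26 = €71.21.
Break-even = €1,037.50 / €71.21 = 14.57 → 15 months.

15 months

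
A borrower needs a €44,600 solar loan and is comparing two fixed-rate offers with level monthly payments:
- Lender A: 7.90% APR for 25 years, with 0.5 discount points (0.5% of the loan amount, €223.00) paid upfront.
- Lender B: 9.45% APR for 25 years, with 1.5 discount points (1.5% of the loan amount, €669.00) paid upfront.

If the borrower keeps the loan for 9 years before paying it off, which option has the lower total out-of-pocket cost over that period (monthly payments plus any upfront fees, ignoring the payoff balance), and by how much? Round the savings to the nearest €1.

Lender A: monthly rate = 7.9%/12 = 0.0065833; payment = 44,600 × 0.0065833 / (1 − (1+0.0065833)^−300) = €341.28.
Lender B: at 9.45% the monthly rate is 0.0078750, so the payment is 44,600 × 0.0078750 / (1 − 1.0078750^−300) = €388.12.
Over 108 months: Lender A costs 108 × €341.28 + €223.00 = €37,081.24; Lender B costs 108 × €388.12 + €669.00 = €42,585.96.
Lender A is cheaper by €42,585.96 − €37,081.24 = €5,504.72.

Lender A by €5,505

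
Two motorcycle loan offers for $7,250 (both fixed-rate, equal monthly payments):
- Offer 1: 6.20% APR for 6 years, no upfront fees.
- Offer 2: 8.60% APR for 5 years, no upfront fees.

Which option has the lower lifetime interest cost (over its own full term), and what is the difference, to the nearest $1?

Offer 1 by $245

Offer 1: monthly rate = 6.2%/12 = 0.0051667; payment = 7,250 × 0.0051667 / (1 − (1+0.0051667)^−72) = $120.84.
Total interest on Offer 1 = 72 × $120.84 − $7,250 = $1,450.48.
Offer 2: monthly rate = 8.6%/12 = 0.0071667; payment = 7,250 × 0.0071667 / (1 − (1+0.0071667)^−60) = $149.09.
Total interest on Offer 2 = 60 × $149.09 − $7,250 = $1,695.40.
Offer 1 is lower by $244.92.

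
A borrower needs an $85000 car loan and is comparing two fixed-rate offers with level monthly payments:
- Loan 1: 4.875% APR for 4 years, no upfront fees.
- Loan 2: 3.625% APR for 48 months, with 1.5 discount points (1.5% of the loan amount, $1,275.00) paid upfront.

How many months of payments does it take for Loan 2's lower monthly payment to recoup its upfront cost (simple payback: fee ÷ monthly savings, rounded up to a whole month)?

Loan 1: monthly rate = 4.875%/12 = 0.0040625; payment = 85,000 × 0.0040625 / (1 − (1+0.0040625)^−48) = $1,952.68.
Loan 2: monthly rate = 3.625%/12 = 0.0030208; payment = 85,000 × 0.0030208 / (1 − (1+0.0030208)^−48) = $1,904.99.
Monthly savings = $1,952.68 − $1,904.99 = $47.69.
Break-even = $1,275.00 / $47.69 = 26.74 → 27 months.

27 months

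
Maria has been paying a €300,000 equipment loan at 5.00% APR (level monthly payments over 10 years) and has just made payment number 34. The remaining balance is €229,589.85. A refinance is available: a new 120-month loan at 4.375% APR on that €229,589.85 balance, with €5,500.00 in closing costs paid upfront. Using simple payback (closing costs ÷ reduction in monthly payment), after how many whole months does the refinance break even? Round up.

7 months

Current payment = 300,000 × 5%/12 / (1 − (1+0.0041667)^−120) = €3,181.97.
Refinanced payment = 229,589.85 × 0.0036458 / (1 − (1+0.0036458)^−120) = €2,365.62.
Monthly savings = €3,181.97 − €2,365.62 = €816.35.
Break-even = €5,500.00 / €816.35 = 6.74 → 7 months.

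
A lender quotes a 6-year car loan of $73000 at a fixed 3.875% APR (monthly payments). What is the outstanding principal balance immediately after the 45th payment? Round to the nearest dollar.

With monthly rate i = 3.875%/12 = 0.0032292, the balance after k of n payments is P · [(1+i)^n − (1+i)^k] / [(1+i)^n − 1].
(1+0.0032292)^72 = 1.26127790 and (1+0.0032292)^45 = 1.15613019, so the balance is 73,000 × (1.26127790 − 1.15613019) / (1.26127790 − 1) = $29,377.85.

$29,378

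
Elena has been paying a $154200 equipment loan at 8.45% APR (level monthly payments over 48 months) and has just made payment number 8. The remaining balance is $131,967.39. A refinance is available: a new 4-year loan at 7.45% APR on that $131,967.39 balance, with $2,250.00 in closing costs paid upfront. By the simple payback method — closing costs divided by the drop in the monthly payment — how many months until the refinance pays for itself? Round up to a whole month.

Current payment = 154,200 × 8.45%/12 / (1 − (1+0.0070417)^−48) = $3,797.13.
Refinanced payment = 131,967.39 × 0.0062083 / (1 − (1+0.0062083)^−48) = $3,187.75.
Monthly savings = $3,797.13 − $3,187.75 = $609.38.
Break-even = $2,250.00 / $609.38 = 3.69 → 4 months.

4 months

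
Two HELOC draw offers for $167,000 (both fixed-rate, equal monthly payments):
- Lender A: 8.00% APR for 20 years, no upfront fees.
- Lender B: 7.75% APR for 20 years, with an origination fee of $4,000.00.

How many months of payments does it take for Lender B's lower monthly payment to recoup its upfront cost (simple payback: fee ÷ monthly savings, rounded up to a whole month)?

155 months

Lender A: monthly rate = 8%/12 = 0.0066667; payment = 167,000 × 0.0066667 / (1 − (1+0.0066667)^−240) = $1,396.85.
Lender B: monthly rate = 7.75%/12 = 0.0064583; payment = 167,000 × 0.0064583 / (1 − (1+0.0064583)^−240) = $1,370.98.
Monthly savings = $1,396.85 − $1,370.98 = $25.87.
Break-even = $4,000.00 / $25.87 = 154.62 → 155 months.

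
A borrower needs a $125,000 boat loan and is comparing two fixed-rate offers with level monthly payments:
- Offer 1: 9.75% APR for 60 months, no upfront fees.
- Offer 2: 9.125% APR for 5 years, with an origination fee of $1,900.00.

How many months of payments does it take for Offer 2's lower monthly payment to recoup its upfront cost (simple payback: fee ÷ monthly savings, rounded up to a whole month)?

50 months

Offer 1: monthly rate = 9.75%/12 = 0.0081250; payment = 125,000 × 0.0081250 / (1 − (1+0.0081250)^−60) = $2,640.53.
Offer 2: at 9.125% the monthly rate is 0.0076042, so the payment is 125,000 × 0.0076042 / (1 − 1.0076042^−60) = $2,602.38.
Monthly savings = $2,640.53 − $2,602.38 = $38.15.
Break-even = $1,900.00 / $38.15 = 49.80 → 50 months.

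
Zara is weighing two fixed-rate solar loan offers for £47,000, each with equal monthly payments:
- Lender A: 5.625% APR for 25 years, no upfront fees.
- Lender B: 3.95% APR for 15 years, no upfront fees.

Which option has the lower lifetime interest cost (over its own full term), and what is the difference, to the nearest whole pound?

Lender B by £25,276

Lender A: monthly rate = 5.625%/12 = 0.0046875; payment = 47,000 × 0.0046875 / (1 − (1+0.0046875)^−300) = £292.14.
Total interest on Lender A = 300 × £292.14 − £47,000 = £40,642.00.
Lender B: monthly rate = 3.95%/12 = 0.0032917; payment = 47,000 × 0.0032917 / (1 − (1+0.0032917)^−180) = £346.48.
Total interest on Lender B = 180 × £346.48 − £47,000 = £15,366.40.
Lender B is lower by £25,275.60.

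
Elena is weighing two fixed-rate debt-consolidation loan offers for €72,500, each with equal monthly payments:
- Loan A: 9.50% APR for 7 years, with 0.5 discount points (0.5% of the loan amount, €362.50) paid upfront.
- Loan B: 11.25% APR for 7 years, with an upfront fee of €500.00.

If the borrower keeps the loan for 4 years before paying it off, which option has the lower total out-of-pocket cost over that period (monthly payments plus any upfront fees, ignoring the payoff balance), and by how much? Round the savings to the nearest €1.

Loan A: monthly rate = 9.5%/12 = 0.0079167; payment = 72,500 × 0.0079167 / (1 − (1+0.0079167)^−84) = €1,184.94.
Loan B: monthly rate = 11.25%/12 = 0.0093750; payment = 72,500 × 0.0093750 / (1 − (1+0.0093750)^−84) = €1,250.93.
Over 48 months: Loan A costs 48 × €1,184.94 + €362.50 = €57,239.62; Loan B costs 48 × €1,250.93 + €500.00 = €60,544.64.
Loan A is cheaper by €60,544.64 − €57,239.62 = €3,305.02.

Loan A by €3,305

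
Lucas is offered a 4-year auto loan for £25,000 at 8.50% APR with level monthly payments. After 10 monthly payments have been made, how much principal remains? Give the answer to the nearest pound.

£20,466

With monthly rate i = 8.5%/12 = 0.0070833, the balance after k of n payments is P · [(1+i)^n − (1+i)^k] / [(1+i)^n − 1].
(1+0.0070833)^48 = 1.40326475 and (1+0.0070833)^10 = 1.07313433, so the balance is 25,000 × (1.40326475 − 1.07313433) / (1.40326475 − 1) = £20,466.11.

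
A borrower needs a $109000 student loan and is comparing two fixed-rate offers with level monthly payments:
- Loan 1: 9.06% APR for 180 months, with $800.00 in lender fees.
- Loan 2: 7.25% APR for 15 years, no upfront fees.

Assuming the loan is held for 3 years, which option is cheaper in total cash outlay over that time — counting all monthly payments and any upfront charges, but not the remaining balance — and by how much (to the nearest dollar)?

Loan 1: monthly rate = 9.06%/12 = 0.0075500; payment = 109,000 × 0.0075500 / (1 − (1+0.0075500)^−180) = $1,109.44.
Loan 2: monthly rate = 7.25%/12 = 0.0060417; payment = 109,000 × 0.0060417 / (1 − (1+0.0060417)^−180) = $995.02.
Over 36 months: Loan 1 costs 36 × $1,109.44 + $800.00 = $40,739.84; Loan 2 costs 36 × $995.02 = $35,820.72.
Loan 2 is cheaper by $40,739.84 − $35,820.72 = $4,919.12.

Loan 2 by $4,919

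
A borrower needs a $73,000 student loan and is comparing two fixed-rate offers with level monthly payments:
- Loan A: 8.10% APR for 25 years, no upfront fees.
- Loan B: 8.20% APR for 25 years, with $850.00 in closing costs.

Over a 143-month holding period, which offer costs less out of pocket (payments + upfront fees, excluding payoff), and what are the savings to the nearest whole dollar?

Loan A by $1,545

Loan A: monthly rate = 8.1%/12 = 0.0067500; payment = 73,000 × 0.0067500 / (1 − (1+0.0067500)^−300) = $568.27.
Loan B: at 8.20% the monthly rate is 0.0068333, so the payment is 73,000 × 0.0068333 / (1 − 1.0068333^−300) = $573.13.
Over 143 months: Loan A costs 143 × $568.27 = $81,262.61; Loan B costs 143 × $573.13 + $850.00 = $82,807.59.
Loan A is cheaper by $82,807.59 − $81,262.61 = $1,544.98.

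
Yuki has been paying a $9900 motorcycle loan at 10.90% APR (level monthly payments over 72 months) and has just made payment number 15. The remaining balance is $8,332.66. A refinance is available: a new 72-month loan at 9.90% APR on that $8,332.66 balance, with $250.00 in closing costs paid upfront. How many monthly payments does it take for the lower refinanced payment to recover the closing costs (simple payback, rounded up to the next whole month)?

Current payment = 9,900 × 10.9%/12 / (1 − (1+0.0090833)^−72) = $187.93.
Refinanced payment = 8,332.66 × 0.0082500 / (1 − (1+0.0082500)^−72) = $153.95.
Monthly savings = $187.93 − $153.95 = $33.98.
Break-even = $250.00 / $33.98 = 7.36 → 8 months.

8 months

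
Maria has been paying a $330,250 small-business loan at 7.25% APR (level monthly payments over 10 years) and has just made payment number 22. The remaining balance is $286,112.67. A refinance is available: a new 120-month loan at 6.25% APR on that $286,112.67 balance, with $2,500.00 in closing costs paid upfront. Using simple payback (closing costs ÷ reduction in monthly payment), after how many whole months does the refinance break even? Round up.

4 months

Current payment = 330,250 × 7.25%/12 / (1 − (1+0.0060417)^−120) = $3,877.17.
Refinanced payment = 286,112.67 × 0.0052083 / (1 − (1+0.0052083)^−120) = $3,212.48.
Monthly savings = $3,877.17 − $3,212.48 = $664.69.
Break-even = $2,500.00 / $664.69 = 3.76 → 4 months.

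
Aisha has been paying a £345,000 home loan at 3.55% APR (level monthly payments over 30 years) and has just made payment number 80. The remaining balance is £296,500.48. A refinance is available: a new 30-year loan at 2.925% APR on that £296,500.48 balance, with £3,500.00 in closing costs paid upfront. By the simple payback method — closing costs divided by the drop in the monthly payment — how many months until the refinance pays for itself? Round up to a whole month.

11 months

Current payment = 345,000 × 3.55%/12 / (1 − (1+0.0029583)^−360) = £1,558.85.
Refinanced payment = 296,500.48 × 0.0024375 / (1 − (1+0.0024375)^−360) = £1,238.10.
Monthly savings = £1,558.85 − £1,238.10 = £320.75.
Break-even = £3,500.00 / £320.75 = 10.91 → 11 months.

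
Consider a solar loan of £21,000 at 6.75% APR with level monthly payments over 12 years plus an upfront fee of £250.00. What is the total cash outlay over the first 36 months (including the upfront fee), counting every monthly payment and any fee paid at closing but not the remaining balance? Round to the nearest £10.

At 6.75% the monthly rate is 0.0056250, so the payment is 21,000 × 0.0056250 / (1 − 1.0056250^−144) = £213.17.
Total outlay = 36 × £213.17 + £250.00 = £7,924.12.

£7,920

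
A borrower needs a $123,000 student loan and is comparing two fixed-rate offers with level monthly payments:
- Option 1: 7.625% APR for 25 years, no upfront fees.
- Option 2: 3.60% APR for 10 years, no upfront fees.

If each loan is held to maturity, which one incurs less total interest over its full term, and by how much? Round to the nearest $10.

Option 1: at 7.625% the monthly rate is 0.0063542, so the payment is 123,000 × 0.0063542 / (1 − 1.0063542^−300) = $918.98.
Total interest on Option 1 = 300 × $918.98 − $123,000 = $152,694.00.
Option 2: monthly rate = 3.6%/12 = 0.0030000; payment = 123,000 × 0.0030000 / (1 − (1+0.0030000)^−120) = $1,222.07.
Total interest on Option 2 = 120 × $1,222.07 − $123,000 = $23,648.40.
Option 2 is lower by $129,045.60.

Option 2 by $129,050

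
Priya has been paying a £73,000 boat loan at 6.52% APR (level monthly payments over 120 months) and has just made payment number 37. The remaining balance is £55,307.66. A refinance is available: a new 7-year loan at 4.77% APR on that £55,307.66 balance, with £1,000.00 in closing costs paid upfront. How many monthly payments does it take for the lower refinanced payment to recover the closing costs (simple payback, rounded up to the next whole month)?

19 months

Current payment = 73,000 × 6.52%/12 / (1 − (1+0.0054333)^−120) = £829.64.
Refinanced payment = 55,307.66 × 0.0039750 / (1 − (1+0.0039750)^−84) = £775.75.
Monthly savings = £829.64 − £775.75 = £53.89.
Break-even = £1,000.00 / £53.89 = 18.56 → 19 months.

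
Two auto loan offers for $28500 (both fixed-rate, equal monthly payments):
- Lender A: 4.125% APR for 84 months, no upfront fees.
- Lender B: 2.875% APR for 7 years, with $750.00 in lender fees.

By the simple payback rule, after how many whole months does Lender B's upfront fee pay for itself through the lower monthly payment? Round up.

47 months

Lender A: at 4.125% the monthly rate is 0.0034375, so the payment is 28,500 × 0.0034375 / (1 − 1.0034375^−84) = $391.20.
Lender B: monthly rate = 2.875%/12 = 0.0023958; payment = 28,500 × 0.0023958 / (1 − (1+0.0023958)^−84) = $374.98.
Monthly savings = $391.20 − $374.98 = $16.22.
Break-even = $750.00 / $16.22 = 46.24 → 47 months.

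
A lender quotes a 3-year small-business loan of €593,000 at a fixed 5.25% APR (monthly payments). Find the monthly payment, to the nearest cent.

At 5.25% the monthly rate is 0.0043750, so the payment is 593,000 × 0.0043750 / (1 − 1.0043750^−36) = €17,839.38.

€17,839.38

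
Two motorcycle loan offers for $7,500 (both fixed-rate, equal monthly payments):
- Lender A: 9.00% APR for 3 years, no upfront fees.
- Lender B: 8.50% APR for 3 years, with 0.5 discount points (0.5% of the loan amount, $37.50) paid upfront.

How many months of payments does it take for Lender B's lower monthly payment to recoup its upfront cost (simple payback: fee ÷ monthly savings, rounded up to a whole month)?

Lender A: at 9.00% the monthly rate is 0.0075000, so the payment is 7,500 × 0.0075000 / (1 − 1.0075000^−36) = $238.50.
Lender B: monthly rate = 8.5%/12 = 0.0070833; payment = 7,500 × 0.0070833 / (1 − (1+0.0070833)^−36) = $236.76.
Monthly savings = $238.50 − $236.76 = $1.74.
Break-even = $37.50 / $1.74 = 21.55 → 22 months.

22 months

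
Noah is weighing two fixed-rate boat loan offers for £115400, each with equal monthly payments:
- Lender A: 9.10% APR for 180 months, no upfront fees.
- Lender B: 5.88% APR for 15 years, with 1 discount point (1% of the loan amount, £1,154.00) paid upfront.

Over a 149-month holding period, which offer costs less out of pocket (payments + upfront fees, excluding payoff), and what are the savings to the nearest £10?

Lender B by £30,280

Lender A: monthly rate = 9.1%/12 = 0.0075833; payment = 115,400 × 0.0075833 / (1 − (1+0.0075833)^−180) = £1,177.34.
Lender B: at 5.88% the monthly rate is 0.0049000, so the payment is 115,400 × 0.0049000 / (1 − 1.0049000^−180) = £966.35.
Over 149 months: Lender A costs 149 × £1,177.34 = £175,423.66; Lender B costs 149 × £966.35 + £1,154.00 = £145,140.15.
Lender B is cheaper by £175,423.66 − £145,140.15 = £30,283.51.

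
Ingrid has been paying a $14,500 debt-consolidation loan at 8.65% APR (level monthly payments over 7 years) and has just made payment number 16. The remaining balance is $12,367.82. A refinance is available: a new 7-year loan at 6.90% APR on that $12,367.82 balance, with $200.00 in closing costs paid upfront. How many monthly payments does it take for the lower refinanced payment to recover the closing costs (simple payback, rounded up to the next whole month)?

Current payment = 14,500 × 8.65%/12 / (1 − (1+0.0072083)^−84) = $230.72.
Refinanced payment = 12,367.82 × 0.0057500 / (1 − (1+0.0057500)^−84) = $186.06.
Monthly savings = $230.72 − $186.06 = $44.66.
Break-even = $200.00 / $44.66 = 4.48 → 5 months.

5 months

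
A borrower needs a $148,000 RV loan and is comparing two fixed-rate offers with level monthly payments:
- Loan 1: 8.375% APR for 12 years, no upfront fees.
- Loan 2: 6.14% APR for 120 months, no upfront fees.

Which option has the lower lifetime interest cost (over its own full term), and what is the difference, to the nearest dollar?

Loan 1: at 8.375% the monthly rate is 0.0069792, so the payment is 148,000 × 0.0069792 / (1 − 1.0069792^−144) = $1,632.62.
Total interest on Loan 1 = 144 × $1,632.62 − $148,000 = $87,097.28.
Loan 2: at 6.14% the monthly rate is 0.0051167, so the payment is 148,000 × 0.0051167 / (1 − 1.0051167^−120) = $1,653.53.
Total interest on Loan 2 = 120 × $1,653.53 − $148,000 = $50,423.60.
Loan 2 is lower by $36,673.68.

Loan 2 by $36,674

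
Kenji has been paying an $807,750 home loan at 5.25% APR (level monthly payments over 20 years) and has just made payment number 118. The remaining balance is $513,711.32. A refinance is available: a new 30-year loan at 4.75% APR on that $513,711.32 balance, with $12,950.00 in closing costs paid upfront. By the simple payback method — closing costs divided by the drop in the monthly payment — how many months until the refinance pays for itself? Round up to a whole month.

Current payment = 807,750 × 5.25%/12 / (1 − (1+0.0043750)^−240) = $5,442.98.
Refinanced payment = 513,711.32 × 0.0039583 / (1 − (1+0.0039583)^−360) = $2,679.76.
Monthly savings = $5,442.98 − $2,679.76 = $2,763.22.
Break-even = $12,950.00 / $2,763.22 = 4.69 → 5 months.

5 months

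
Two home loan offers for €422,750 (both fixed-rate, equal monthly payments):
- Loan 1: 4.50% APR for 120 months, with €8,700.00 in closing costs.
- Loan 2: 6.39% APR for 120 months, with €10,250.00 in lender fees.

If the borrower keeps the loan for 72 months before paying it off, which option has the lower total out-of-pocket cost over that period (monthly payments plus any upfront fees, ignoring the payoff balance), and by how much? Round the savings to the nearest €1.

Loan 1: monthly rate = 4.5%/12 = 0.0037500; payment = 422,750 × 0.0037500 / (1 − (1+0.0037500)^−120) = €4,381.31.
Loan 2: monthly rate = 6.39%/12 = 0.0053250; payment = 422,750 × 0.0053250 / (1 − (1+0.0053250)^−120) = €4,776.61.
Over 72 months: Loan 1 costs 72 × €4,381.31 + €8,700.00 = €324,154.32; Loan 2 costs 72 × €4,776.61 + €10,250.00 = €354,165.92.
Loan 1 is cheaper by €354,165.92 − €324,154.32 = €30,011.60.

Loan 1 by €30,012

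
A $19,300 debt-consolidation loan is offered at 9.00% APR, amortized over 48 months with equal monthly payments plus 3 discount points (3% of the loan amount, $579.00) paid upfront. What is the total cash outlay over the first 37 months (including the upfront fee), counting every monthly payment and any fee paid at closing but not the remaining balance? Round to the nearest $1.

At 9.00% the monthly rate is 0.0075000, so the payment is 19,300 × 0.0075000 / (1 − 1.0075000^−48) = $480.28.
Total outlay = 37 × $480.28 + $579.00 = $18,349.36.

$18,349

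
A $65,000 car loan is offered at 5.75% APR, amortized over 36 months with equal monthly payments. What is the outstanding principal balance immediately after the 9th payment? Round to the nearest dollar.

$49,783

With monthly rate i = 5.75%/12 = 0.0047917, the balance after k of n payments is P · [(1+i)^n − (1+i)^k] / [(1+i)^n − 1].
(1+0.0047917)^36 = 1.18778239 and (1+0.0047917)^9 = 1.04396087, so the balance is 65,000 × (1.18778239 − 1.04396087) / (1.18778239 − 1) = $49,783.15.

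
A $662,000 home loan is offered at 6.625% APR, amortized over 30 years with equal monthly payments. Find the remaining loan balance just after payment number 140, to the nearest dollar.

$539,124

With monthly rate i = 6.625%/12 = 0.0055208, the balance after k of n payments is P · [(1+i)^n − (1+i)^k] / [(1+i)^n − 1].
(1+0.0055208)^360 = 7.25748813 and (1+0.0055208)^140 = 2.16147512, so the balance is 662,000 × (7.25748813 − 2.16147512) / (7.25748813 − 1) = $539,123.77.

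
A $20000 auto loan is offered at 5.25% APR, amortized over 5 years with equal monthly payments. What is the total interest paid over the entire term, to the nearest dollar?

$2,783

At 5.25% the monthly rate is 0.0043750, so the payment is 20,000 × 0.0043750 / (1 − 1.0043750^−60) = $379.72.
Total paid = 60 × $379.72 = $22,783.20; interest = $22,783.20 − $20,000 = $2,783.20.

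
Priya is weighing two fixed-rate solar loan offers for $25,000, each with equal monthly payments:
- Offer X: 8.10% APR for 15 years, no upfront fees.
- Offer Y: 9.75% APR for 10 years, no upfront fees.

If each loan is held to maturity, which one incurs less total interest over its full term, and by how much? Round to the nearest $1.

Offer X: monthly rate = 8.1%/12 = 0.0067500; payment = 25,000 × 0.0067500 / (1 − (1+0.0067500)^−180) = $240.36.
Total interest on Offer X = 180 × $240.36 − $25,000 = $18,264.80.
Offer Y: monthly rate = 9.75%/12 = 0.0081250; payment = 25,000 × 0.0081250 / (1 − (1+0.0081250)^−120) = $326.93.
Total interest on Offer Y = 120 × $326.93 − $25,000 = $14,231.60.
Offer Y is lower by $4,033.20.

Offer Y by $4,033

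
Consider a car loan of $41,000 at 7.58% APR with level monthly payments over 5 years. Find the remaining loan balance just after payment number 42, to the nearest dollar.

$13,963

With monthly rate i = 7.58%/12 = 0.0063167, the balance after k of n payments is P · [(1+i)^n − (1+i)^k] / [(1+i)^n − 1].
(1+0.0063167)^60 = 1.45908278 and (1+0.0063167)^42 = 1.30273462, so the balance is 41,000 × (1.45908278 − 1.30273462) / (1.45908278 − 1) = $13,963.22.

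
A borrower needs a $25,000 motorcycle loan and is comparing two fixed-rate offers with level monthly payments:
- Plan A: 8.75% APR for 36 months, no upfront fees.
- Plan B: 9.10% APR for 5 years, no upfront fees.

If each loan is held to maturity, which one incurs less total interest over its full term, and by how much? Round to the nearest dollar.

Plan A: at 8.75% the monthly rate is 0.0072917, so the payment is 25,000 × 0.0072917 / (1 − 1.0072917^−36) = $792.09.
Total interest on Plan A = 36 × $792.09 − $25,000 = $3,515.24.
Plan B: at 9.10% the monthly rate is 0.0075833, so the payment is 25,000 × 0.0075833 / (1 − 1.0075833^−60) = $520.17.
Total interest on Plan B = 60 × $520.17 − $25,000 = $6,210.20.
Plan A is lower by $2,694.96.

Plan A by $2,695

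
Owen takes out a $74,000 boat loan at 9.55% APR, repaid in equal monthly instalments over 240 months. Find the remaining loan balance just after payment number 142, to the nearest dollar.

$46,980

With monthly rate i = 9.55%/12 = 0.0079583, the balance after k of n payments is P · [(1+i)^n − (1+i)^k] / [(1+i)^n − 1].
(1+0.0079583)^240 = 6.70222711 and (1+0.0079583)^142 = 3.08209716, so the balance is 74,000 × (6.70222711 − 3.08209716) / (6.70222711 − 1) = $46,979.82.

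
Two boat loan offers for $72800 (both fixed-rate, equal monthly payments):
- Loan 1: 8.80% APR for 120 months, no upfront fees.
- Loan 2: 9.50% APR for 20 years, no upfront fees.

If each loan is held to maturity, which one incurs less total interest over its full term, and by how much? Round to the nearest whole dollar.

Loan 1: at 8.80% the monthly rate is 0.0073333, so the payment is 72,800 × 0.0073333 / (1 − 1.0073333^−120) = $914.34.
Total interest on Loan 1 = 120 × $914.34 − $72,800 = $36,920.80.
Loan 2: at 9.50% the monthly rate is 0.0079167, so the payment is 72,800 × 0.0079167 / (1 − 1.0079167^−240) = $678.59.
Total interest on Loan 2 = 240 × $678.59 − $72,800 = $90,061.60.
Loan 1 is lower by $53,140.80.

Loan 1 by $53,141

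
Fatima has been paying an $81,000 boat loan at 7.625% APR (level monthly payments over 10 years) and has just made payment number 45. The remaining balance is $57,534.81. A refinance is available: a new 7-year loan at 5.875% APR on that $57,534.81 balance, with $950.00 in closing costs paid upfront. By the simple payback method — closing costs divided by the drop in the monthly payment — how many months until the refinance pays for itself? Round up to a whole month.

Current payment = 81,000 × 7.625%/12 / (1 − (1+0.0063542)^−120) = $966.78.
Refinanced payment = 57,534.81 × 0.0048958 / (1 − (1+0.0048958)^−84) = $837.06.
Monthly savings = $966.78 − $837.06 = $129.72.
Break-even = $950.00 / $129.72 = 7.32 → 8 months.

8 months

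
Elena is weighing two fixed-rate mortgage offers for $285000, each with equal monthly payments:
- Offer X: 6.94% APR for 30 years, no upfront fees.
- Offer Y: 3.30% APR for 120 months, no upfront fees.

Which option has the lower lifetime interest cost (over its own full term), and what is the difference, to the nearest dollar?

Offer Y by $343,476

Offer X: at 6.94% the monthly rate is 0.0057833, so the payment is 285,000 × 0.0057833 / (1 − 1.0057833^−360) = $1,884.64.
Total interest on Offer X = 360 × $1,884.64 − $285,000 = $393,470.40.
Offer Y: at 3.30% the monthly rate is 0.0027500, so the payment is 285,000 × 0.0027500 / (1 − 1.0027500^−120) = $2,791.62.
Total interest on Offer Y = 120 × $2,791.62 − $285,000 = $49,994.40.
Offer Y is lower by $343,476.00.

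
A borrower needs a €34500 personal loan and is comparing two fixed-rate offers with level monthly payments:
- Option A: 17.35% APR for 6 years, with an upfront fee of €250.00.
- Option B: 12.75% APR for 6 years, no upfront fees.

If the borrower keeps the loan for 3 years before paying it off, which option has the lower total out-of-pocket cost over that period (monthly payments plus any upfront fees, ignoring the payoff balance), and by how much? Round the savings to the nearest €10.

Option B by €3,350

Option A: monthly rate = 17.35%/12 = 0.0144583; payment = 34,500 × 0.0144583 / (1 − (1+0.0144583)^−72) = €774.24.
Option B: monthly rate = 12.75%/12 = 0.0106250; payment = 34,500 × 0.0106250 / (1 − (1+0.0106250)^−72) = €688.01.
Over 36 months: Option A costs 36 × €774.24 + €250.00 = €28,122.64; Option B costs 36 × €688.01 = €24,768.36.
Option B is cheaper by €28,122.64 − €24,768.36 = €3,354.28.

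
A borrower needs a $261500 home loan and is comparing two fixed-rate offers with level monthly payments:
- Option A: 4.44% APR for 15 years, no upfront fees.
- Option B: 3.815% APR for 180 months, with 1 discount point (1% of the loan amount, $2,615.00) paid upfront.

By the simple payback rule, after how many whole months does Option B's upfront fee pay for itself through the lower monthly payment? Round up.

Option A: monthly rate = 4.44%/12 = 0.0037000; payment = 261,500 × 0.0037000 / (1 − (1+0.0037000)^−180) = $1,992.45.
Option B: at 3.815% the monthly rate is 0.0031792, so the payment is 261,500 × 0.0031792 / (1 − 1.0031792^−180) = $1,910.13.
Monthly savings = $1,992.45 − $1,910.13 = $82.32.
Break-even = $2,615.00 / $82.32 = 31.77 → 32 months.

32 months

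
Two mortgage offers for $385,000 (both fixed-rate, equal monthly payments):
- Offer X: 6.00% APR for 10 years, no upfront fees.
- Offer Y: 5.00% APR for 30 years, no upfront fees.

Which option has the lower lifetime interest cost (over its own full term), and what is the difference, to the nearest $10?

Offer X by $231,120

Offer X: at 6.00% the monthly rate is 0.0050000, so the payment is 385,000 × 0.0050000 / (1 − 1.0050000^−120) = $4,274.29.
Total interest on Offer X = 120 × $4,274.29 − $385,000 = $127,914.80.
Offer Y: at 5.00% the monthly rate is 0.0041667, so the payment is 385,000 × 0.0041667 / (1 − 1.0041667^−360) = $2,066.76.
Total interest on Offer Y = 360 × $2,066.76 − $385,000 = $359,033.60.
Offer X is lower by $231,118.80.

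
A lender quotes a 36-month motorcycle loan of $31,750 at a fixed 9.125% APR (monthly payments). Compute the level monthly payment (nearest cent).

$1,011.49

At 9.125% the monthly rate is 0.0076042, so the payment is 31,750 × 0.0076042 / (1 − 1.0076042^−36) = $1,011.49.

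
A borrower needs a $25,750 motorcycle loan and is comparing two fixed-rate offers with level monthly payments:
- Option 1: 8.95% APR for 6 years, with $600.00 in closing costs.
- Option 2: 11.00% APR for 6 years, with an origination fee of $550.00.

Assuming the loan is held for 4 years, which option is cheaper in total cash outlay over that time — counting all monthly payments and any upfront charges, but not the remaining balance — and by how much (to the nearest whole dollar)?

Option 1 by $1,227

Option 1: at 8.95% the monthly rate is 0.0074583, so the payment is 25,750 × 0.0074583 / (1 − 1.0074583^−72) = $463.52.
Option 2: monthly rate = 11%/12 = 0.0091667; payment = 25,750 × 0.0091667 / (1 − (1+0.0091667)^−72) = $490.13.
Over 48 months: Option 1 costs 48 × $463.52 + $600.00 = $22,848.96; Option 2 costs 48 × $490.13 + $550.00 = $24,076.24.
Option 1 is cheaper by $24,076.24 − $22,848.96 = $1,227.28.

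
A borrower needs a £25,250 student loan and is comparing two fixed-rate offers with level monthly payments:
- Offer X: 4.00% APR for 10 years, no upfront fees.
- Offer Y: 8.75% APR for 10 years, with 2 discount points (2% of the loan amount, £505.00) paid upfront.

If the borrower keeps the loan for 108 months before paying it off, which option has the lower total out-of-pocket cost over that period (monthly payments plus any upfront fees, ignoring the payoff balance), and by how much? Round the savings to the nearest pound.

Offer X: monthly rate = 4%/12 = 0.0033333; payment = 25,250 × 0.0033333 / (1 − (1+0.0033333)^−120) = £255.64.
Offer Y: at 8.75% the monthly rate is 0.0072917, so the payment is 25,250 × 0.0072917 / (1 − 1.0072917^−120) = £316.45.
Over 108 months: Offer X costs 108 × £255.64 = £27,609.12; Offer Y costs 108 × £316.45 + £505.00 = £34,681.60.
Offer X is cheaper by £34,681.60 − £27,609.12 = £7,072.48.

Offer X by £7,072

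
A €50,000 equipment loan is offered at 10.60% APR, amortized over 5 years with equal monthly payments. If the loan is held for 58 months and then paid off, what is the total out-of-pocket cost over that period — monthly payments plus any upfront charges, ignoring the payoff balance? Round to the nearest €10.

€62,480

Monthly rate = 10.6%/12 = 0.0088333; payment = 50,000 × 0.0088333 / (1 − (1+0.0088333)^−60) = €1,077.17.
Total outlay = 58 × €1,077.17 = €62,475.86.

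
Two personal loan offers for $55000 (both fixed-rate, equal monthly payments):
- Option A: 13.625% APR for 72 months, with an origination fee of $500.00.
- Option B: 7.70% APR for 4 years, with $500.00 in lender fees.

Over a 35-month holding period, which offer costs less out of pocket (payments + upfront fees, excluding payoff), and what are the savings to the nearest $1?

Option A: monthly rate = 13.625%/12 = 0.0113542; payment = 55,000 × 0.0113542 / (1 − (1+0.0113542)^−72) = $1,122.30.
Option B: at 7.70% the monthly rate is 0.0064167, so the payment is 55,000 × 0.0064167 / (1 − 1.0064167^−48) = $1,334.98.
Over 35 months: Option A costs 35 × $1,122.30 + $500.00 = $39,780.50; Option B costs 35 × $1,334.98 + $500.00 = $47,224.30.
Option A is cheaper by $47,224.30 − $39,780.50 = $7,443.80.

Option A by $7,444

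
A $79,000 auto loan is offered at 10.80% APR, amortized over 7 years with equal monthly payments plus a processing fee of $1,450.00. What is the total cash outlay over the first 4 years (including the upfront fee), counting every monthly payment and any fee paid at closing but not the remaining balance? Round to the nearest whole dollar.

$65,980

At 10.80% the monthly rate is 0.0090000, so the payment is 79,000 × 0.0090000 / (1 − 1.0090000^−84) = $1,344.38.
Total outlay = 48 × $1,344.38 + $1,450.00 = $65,980.24.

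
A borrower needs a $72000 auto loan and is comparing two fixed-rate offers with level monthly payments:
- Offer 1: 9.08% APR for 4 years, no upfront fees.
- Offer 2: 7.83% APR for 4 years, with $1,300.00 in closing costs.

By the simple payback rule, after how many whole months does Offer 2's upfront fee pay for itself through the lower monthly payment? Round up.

31 months

Offer 1: at 9.08% the monthly rate is 0.0075667, so the payment is 72,000 × 0.0075667 / (1 − 1.0075667^−48) = $1,794.46.
Offer 2: at 7.83% the monthly rate is 0.0065250, so the payment is 72,000 × 0.0065250 / (1 − 1.0065250^−48) = $1,751.99.
Monthly savings = $1,794.46 − $1,751.99 = $42.47.
Break-even = $1,300.00 / $42.47 = 30.61 → 31 months.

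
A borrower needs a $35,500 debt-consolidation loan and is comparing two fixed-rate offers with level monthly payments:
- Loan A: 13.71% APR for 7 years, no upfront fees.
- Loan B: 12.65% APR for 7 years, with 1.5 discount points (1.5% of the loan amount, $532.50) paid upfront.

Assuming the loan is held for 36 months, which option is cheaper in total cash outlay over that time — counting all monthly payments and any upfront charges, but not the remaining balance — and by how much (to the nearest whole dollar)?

Loan B by $206

Loan A: at 13.71% the monthly rate is 0.0114250, so the payment is 35,500 × 0.0114250 / (1 − 1.0114250^−84) = $659.60.
Loan B: at 12.65% the monthly rate is 0.0105417, so the payment is 35,500 × 0.0105417 / (1 − 1.0105417^−84) = $639.08.
Over 36 months: Loan A costs 36 × $659.60 = $23,745.60; Loan B costs 36 × $639.08 + $532.50 = $23,539.38.
Loan B is cheaper by $23,745.60 − $23,539.38 = $206.22.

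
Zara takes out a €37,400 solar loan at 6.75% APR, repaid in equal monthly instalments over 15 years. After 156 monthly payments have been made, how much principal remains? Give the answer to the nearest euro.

With monthly rate i = 6.75%/12 = 0.0056250, the balance after k of n payments is P · [(1+i)^n − (1+i)^k] / [(1+i)^n − 1].
(1+0.0056250)^180 = 2.74467584 and (1+0.0056250)^156 = 2.39897424, so the balance is 37,400 × (2.74467584 − 2.39897424) / (2.74467584 − 1) = €7,410.68.

€7,411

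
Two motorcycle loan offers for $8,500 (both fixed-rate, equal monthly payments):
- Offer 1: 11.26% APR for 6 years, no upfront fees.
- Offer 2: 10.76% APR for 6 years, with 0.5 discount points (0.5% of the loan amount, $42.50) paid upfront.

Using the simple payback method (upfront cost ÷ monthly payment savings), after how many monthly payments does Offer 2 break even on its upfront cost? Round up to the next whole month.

20 months

Offer 1: at 11.26% the monthly rate is 0.0093833, so the payment is 8,500 × 0.0093833 / (1 − 1.0093833^−72) = $162.92.
Offer 2: at 10.76% the monthly rate is 0.0089667, so the payment is 8,500 × 0.0089667 / (1 − 1.0089667^−72) = $160.75.
Monthly savings = $162.92 − $160.75 = $2.17.
Break-even = $42.50 / $2.17 = 19.59 → 20 months.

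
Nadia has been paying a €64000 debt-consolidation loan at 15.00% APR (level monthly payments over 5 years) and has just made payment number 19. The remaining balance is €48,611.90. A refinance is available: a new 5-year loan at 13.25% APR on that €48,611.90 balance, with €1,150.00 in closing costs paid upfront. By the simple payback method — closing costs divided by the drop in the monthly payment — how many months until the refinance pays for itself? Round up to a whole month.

Current payment = 64,000 × 15%/12 / (1 − (1+0.0125000)^−60) = €1,522.56.
Refinanced payment = 48,611.90 × 0.0110417 / (1 − (1+0.0110417)^−60) = €1,112.30.
Monthly savings = €1,522.56 − €1,112.30 = €410.26.
Break-even = €1,150.00 / €410.26 = 2.80 → 3 months.

3 months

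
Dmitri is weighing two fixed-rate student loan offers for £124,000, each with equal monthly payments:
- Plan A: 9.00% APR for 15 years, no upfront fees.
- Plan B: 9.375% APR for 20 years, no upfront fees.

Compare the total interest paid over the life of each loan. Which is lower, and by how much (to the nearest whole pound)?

Plan A by £48,593

Plan A: monthly rate = 9%/12 = 0.0075000; payment = 124,000 × 0.0075000 / (1 − (1+0.0075000)^−180) = £1,257.69.
Total interest on Plan A = 180 × £1,257.69 − £124,000 = £102,384.20.
Plan B: monthly rate = 9.375%/12 = 0.0078125; payment = 124,000 × 0.0078125 / (1 − (1+0.0078125)^−240) = £1,145.74.
Total interest on Plan B = 240 × £1,145.74 − £124,000 = £150,977.60.
Plan A is lower by £48,593.40.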